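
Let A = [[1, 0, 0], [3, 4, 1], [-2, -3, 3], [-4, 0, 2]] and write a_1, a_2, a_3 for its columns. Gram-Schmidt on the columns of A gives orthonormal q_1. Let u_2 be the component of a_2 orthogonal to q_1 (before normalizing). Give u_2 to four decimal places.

u_2 = (-0.6000, 2.2000, -1.8000, 2.4000)

q_1 = a_1/‖a_1‖ = (1, 3, -2, -4)/5.4772 = (0.1826, 0.5477, -0.3651, -0.7303).
r_{12} = q_1·a_2 = 3.2863.
u_2 = a_2 − 3.2863·q_1 = (-0.6000, 2.2000, -1.8000, 2.4000).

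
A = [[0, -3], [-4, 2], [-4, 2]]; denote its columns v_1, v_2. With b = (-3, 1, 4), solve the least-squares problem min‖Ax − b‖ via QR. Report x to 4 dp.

x = (-0.1250, 1.0000)

v_1 = (0, -4, -4); ‖v_1‖ = 5.6569, so e_1 = (0.0000, -0.7071, -0.7071).
e_1·v_2 = 0.0000·(-3) + (-0.7071)·2 + (-0.7071)·2 = -2.8284.
u_2 = v_2 + 2.8284·e_1 = (-3.0000, 0.0000, 0.0000).
‖u_2‖ = 3.0000, so e_2 = (-1.0000, 0.0000, 0.0000).
Qᵀb = (-3.5355, 3.0000).
Back-substitute: x_2 = 3.0000/3.0000 = 1.0000.
x_1 = (-3.5355 + 2.8284·1.0000)/5.6569 = -0.1250.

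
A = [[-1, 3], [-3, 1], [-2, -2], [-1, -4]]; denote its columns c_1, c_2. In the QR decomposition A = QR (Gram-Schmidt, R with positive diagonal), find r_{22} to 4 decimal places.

e_1 = c_1/‖c_1‖ = (-1, -3, -2, -1)/3.8730 = (-0.2582, -0.7746, -0.5164, -0.2582).
r_{12} = e_1·c_2 = 0.5164.
u_2 = c_2 − 0.5164·e_1 = (3.1333, 1.4000, -1.7333, -3.8667).
r_{22} = ‖u_2‖ = 5.4528.

r_{22} = 5.4528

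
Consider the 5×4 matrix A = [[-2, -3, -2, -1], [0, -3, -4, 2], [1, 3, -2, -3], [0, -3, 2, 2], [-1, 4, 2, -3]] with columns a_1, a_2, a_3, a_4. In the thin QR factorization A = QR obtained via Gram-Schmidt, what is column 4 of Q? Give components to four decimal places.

a_1 = (-2, 0, 1, 0, -1); ‖a_1‖ = 2.4495, so q_1 = (-0.8165, 0.0000, 0.4082, 0.0000, -0.4082).
q_1·a_2 = (-0.8165)·(-3) + 0.0000·(-3) + 0.4082·3 + 0.0000·(-3) + (-0.4082)·4 = 2.0412.
u_2 = a_2 − 2.0412·q_1 = (-1.3333, -3.0000, 2.1667, -3.0000, 4.8333).
‖u_2‖ = 6.9162, so q_2 = (-0.1928, -0.4338, 0.3133, -0.4338, 0.6988).
q_1·a_3 = (-0.8165)·(-2) + 0.0000·(-4) + 0.4082·(-2) + 0.0000·2 + (-0.4082)·2 = 0.0000; q_2·a_3 = (-0.1928)·(-2) + (-0.4338)·(-4) + 0.3133·(-2) + (-0.4338)·2 + 0.6988·2 = 2.0242.
u_3 = a_3 + 0.0000·q_1 − 2.0242·q_2 = (-1.6098, -3.1220, -2.6341, 2.8780, 0.5854).
‖u_3‖ = 5.2823, so q_3 = (-0.3047, -0.5910, -0.4987, 0.5449, 0.1108).
q_1·a_4 = (-0.8165)·(-1) + 0.0000·2 + 0.4082·(-3) + 0.0000·2 + (-0.4082)·(-3) = 0.8165; q_2·a_4 = (-0.1928)·(-1) + (-0.4338)·2 + 0.3133·(-3) + (-0.4338)·2 + 0.6988·(-3) = -4.5786; q_3·a_4 = (-0.3047)·(-1) + (-0.5910)·2 + (-0.4987)·(-3) + 0.5449·2 + 0.1108·(-3) = 1.3760.
u_4 = a_4 − 0.8165·q_1 + 4.5786·q_2 − 1.3760·q_3 = (-0.7967, 0.8272, -1.2128, -0.7358, 0.3806).
‖u_4‖ = 1.8644, so q_4 = (-0.4273, 0.4437, -0.6505, -0.3946, 0.2042).

q_4 = (-0.4273, 0.4437, -0.6505, -0.3946, 0.2042)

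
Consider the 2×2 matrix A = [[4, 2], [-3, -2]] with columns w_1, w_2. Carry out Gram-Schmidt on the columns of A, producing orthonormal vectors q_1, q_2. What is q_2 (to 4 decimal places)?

w_1 = (4, -3); ‖w_1‖ = 5.0000, so q_1 = (0.8000, -0.6000).
q_1·w_2 = 0.8000·2 + (-0.6000)·(-2) = 2.8000.
u_2 = w_2 − 2.8000·q_1 = (-0.2400, -0.3200).
‖u_2‖ = 0.4000, so q_2 = (-0.6000, -0.8000).

q_2 = (-0.6000, -0.8000)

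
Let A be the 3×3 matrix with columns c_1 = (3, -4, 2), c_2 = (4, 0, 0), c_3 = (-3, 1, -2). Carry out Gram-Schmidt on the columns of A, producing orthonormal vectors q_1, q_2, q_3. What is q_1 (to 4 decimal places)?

q_1 = (0.5571, -0.7428, 0.3714)

c_1 = (3, -4, 2); ‖c_1‖ = 5.3852, so q_1 = (0.5571, -0.7428, 0.3714).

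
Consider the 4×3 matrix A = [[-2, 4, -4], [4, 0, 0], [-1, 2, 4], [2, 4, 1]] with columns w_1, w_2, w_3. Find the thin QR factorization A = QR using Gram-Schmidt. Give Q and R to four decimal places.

Q = [[-0.4000, 0.6414, -0.5625], [0.8000, 0.0535, -0.1662], [-0.2000, 0.3207, 0.7927], [0.4000, 0.6949, 0.1662]], R = [[5.0000, -0.4000, 1.2000], [0.0000, 5.9867, -0.5880], [0.0000, 0.0000, 5.5870]]

q_1 = w_1/‖w_1‖ = (-2, 4, -1, 2)/5.0000 = (-0.4000, 0.8000, -0.2000, 0.4000).
r_{12} = q_1·w_2 = -0.4000.
u_2 = w_2 + 0.4000·q_1 = (3.8400, 0.3200, 1.9200, 4.1600).
‖u_2‖ = 5.9867, so q_2 = (0.6414, 0.0535, 0.3207, 0.6949).
r_{13} = q_1·w_3 = 1.2000; r_{23} = q_2·w_3 = -0.5880.
u_3 = w_3 − 1.2000·q_1 + 0.5880·q_2 = (-3.1429, -0.9286, 4.4286, 0.9286).
‖u_3‖ = 5.5870, so q_3 = (-0.5625, -0.1662, 0.7927, 0.1662).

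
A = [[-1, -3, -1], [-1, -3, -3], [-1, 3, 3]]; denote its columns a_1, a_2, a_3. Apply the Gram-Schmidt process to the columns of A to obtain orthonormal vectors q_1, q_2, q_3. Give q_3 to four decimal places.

a_1 = (-1, -1, -1); ‖a_1‖ = 1.7321, so q_1 = (-0.5774, -0.5774, -0.5774).
q_1·a_2 = (-0.5774)·(-3) + (-0.5774)·(-3) + (-0.5774)·3 = 1.7321.
u_2 = a_2 − 1.7321·q_1 = (-2.0000, -2.0000, 4.0000).
‖u_2‖ = 4.8990, so q_2 = (-0.4082, -0.4082, 0.8165).
q_1·a_3 = (-0.5774)·(-1) + (-0.5774)·(-3) + (-0.5774)·3 = 0.5774; q_2·a_3 = (-0.4082)·(-1) + (-0.4082)·(-3) + 0.8165·3 = 4.0825.
u_3 = a_3 − 0.5774·q_1 − 4.0825·q_2 = (1.0000, -1.0000, 0.0000).
‖u_3‖ = 1.4142, so q_3 = (0.7071, -0.7071, 0.0000).

q_3 = (0.7071, -0.7071, 0.0000)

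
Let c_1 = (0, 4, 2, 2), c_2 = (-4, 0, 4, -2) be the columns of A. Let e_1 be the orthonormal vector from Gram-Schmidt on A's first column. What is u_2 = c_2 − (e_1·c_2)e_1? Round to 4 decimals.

c_1 = (0, 4, 2, 2); ‖c_1‖ = 4.8990, so e_1 = (0.0000, 0.8165, 0.4082, 0.4082).
e_1·c_2 = 0.0000·(-4) + 0.8165·0 + 0.4082·4 + 0.4082·(-2) = 0.8165.
u_2 = c_2 − 0.8165·e_1 = (-4.0000, -0.6667, 3.6667, -2.3333).

u_2 = (-4.0000, -0.6667, 3.6667, -2.3333)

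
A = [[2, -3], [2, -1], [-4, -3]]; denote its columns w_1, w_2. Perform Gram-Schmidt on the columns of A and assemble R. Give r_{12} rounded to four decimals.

r_{12} = 0.8165

w_1 = (2, 2, -4); ‖w_1‖ = 4.8990, so e_1 = (0.4082, 0.4082, -0.8165).
r_{12} = e_1·w_2 = 0.8165.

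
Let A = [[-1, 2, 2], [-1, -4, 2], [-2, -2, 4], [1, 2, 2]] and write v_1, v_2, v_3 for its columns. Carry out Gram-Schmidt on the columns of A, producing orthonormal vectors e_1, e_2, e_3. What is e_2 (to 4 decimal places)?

e_2 = (0.7237, -0.6580, 0.0658, 0.1974)

e_1 = v_1/‖v_1‖ = (-1, -1, -2, 1)/2.6458 = (-0.3780, -0.3780, -0.7559, 0.3780).
r_{12} = e_1·v_2 = 3.0237.
u_2 = v_2 − 3.0237·e_1 = (3.1429, -2.8571, 0.2857, 0.8571).
‖u_2‖ = 4.3425, so e_2 = (0.7237, -0.6580, 0.0658, 0.1974).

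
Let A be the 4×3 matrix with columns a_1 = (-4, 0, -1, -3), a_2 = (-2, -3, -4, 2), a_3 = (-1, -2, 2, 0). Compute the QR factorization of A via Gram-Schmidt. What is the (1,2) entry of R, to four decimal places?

r_{12} = 1.1767

a_1 = (-4, 0, -1, -3); ‖a_1‖ = 5.0990, so e_1 = (-0.7845, 0.0000, -0.1961, -0.5883).
r_{12} = e_1·a_2 = 1.1767.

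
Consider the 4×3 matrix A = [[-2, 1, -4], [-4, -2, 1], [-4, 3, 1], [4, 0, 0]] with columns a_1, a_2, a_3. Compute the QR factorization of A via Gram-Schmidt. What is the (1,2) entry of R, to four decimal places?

r_{12} = -0.8321

e_1 = a_1/‖a_1‖ = (-2, -4, -4, 4)/7.2111 = (-0.2774, -0.5547, -0.5547, 0.5547).
r_{12} = e_1·a_2 = -0.8321.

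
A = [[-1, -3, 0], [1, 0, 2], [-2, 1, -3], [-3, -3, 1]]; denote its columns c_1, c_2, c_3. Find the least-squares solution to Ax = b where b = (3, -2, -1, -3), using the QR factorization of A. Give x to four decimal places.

c_1 = (-1, 1, -2, -3); ‖c_1‖ = 3.8730, so q_1 = (-0.2582, 0.2582, -0.5164, -0.7746).
q_1·c_2 = (-0.2582)·(-3) + 0.2582·0 + (-0.5164)·1 + (-0.7746)·(-3) = 2.5820.
u_2 = c_2 − 2.5820·q_1 = (-2.3333, -0.6667, 2.3333, -1.0000).
‖u_2‖ = 3.5119, so q_2 = (-0.6644, -0.1898, 0.6644, -0.2847).
q_1·c_3 = (-0.2582)·0 + 0.2582·2 + (-0.5164)·(-3) + (-0.7746)·1 = 1.2910; q_2·c_3 = (-0.6644)·0 + (-0.1898)·2 + 0.6644·(-3) + (-0.2847)·1 = -2.6576.
u_3 = c_3 − 1.2910·q_1 + 2.6576·q_2 = (-1.4324, 1.1622, -0.5676, 1.2432).
‖u_3‖ = 2.2957, so q_3 = (-0.6240, 0.5062, -0.2472, 0.5416).
Qᵀb = (1.5492, -1.4237, -4.2618).
Back-substitute: x_3 = -4.2618/2.2957 = -1.8564.
x_2 = (-1.4237 + 2.6576·(-1.8564))/3.5119 = -1.8103.
x_1 = (1.5492 − 2.5820·(-1.8103) − 1.2910·(-1.8564))/3.8730 = 2.2256.

x = (2.2256, -1.8103, -1.8564)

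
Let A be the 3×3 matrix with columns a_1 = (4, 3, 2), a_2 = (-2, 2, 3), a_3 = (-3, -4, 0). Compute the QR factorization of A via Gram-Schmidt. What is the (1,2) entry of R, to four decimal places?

a_1 = (4, 3, 2); ‖a_1‖ = 5.3852, so q_1 = (0.7428, 0.5571, 0.3714).
r_{12} = q_1·a_2 = 0.7428.

r_{12} = 0.7428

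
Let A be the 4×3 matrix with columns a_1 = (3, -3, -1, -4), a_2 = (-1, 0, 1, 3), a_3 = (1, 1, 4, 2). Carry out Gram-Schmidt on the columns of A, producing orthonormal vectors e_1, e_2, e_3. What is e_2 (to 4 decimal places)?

e_2 = (0.1935, -0.7144, 0.2828, 0.6102)

a_1 = (3, -3, -1, -4); ‖a_1‖ = 5.9161, so e_1 = (0.5071, -0.5071, -0.1690, -0.6761).
e_1·a_2 = 0.5071·(-1) + (-0.5071)·0 + (-0.1690)·1 + (-0.6761)·3 = -2.7045.
u_2 = a_2 + 2.7045·e_1 = (0.3714, -1.3714, 0.5429, 1.1714).
‖u_2‖ = 1.9198, so e_2 = (0.1935, -0.7144, 0.2828, 0.6102).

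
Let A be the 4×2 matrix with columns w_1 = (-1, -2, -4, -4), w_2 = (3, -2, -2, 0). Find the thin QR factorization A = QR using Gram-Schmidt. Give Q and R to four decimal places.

Q = [[-0.1644, 0.8427], [-0.3288, -0.3933], [-0.6576, -0.2669], [-0.6576, 0.2528]], R = [[6.0828, 1.4796], [0.0000, 3.8485]]

w_1 = (-1, -2, -4, -4); ‖w_1‖ = 6.0828, so q_1 = (-0.1644, -0.3288, -0.6576, -0.6576).
q_1·w_2 = (-0.1644)·3 + (-0.3288)·(-2) + (-0.6576)·(-2) + (-0.6576)·0 = 1.4796.
u_2 = w_2 − 1.4796·q_1 = (3.2432, -1.5135, -1.0270, 0.9730).
‖u_2‖ = 3.8485, so q_2 = (0.8427, -0.3933, -0.2669, 0.2528).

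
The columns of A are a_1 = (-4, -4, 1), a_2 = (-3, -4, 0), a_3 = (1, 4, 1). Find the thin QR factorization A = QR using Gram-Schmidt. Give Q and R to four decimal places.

q_1 = a_1/‖a_1‖ = (-4, -4, 1)/5.7446 = (-0.6963, -0.6963, 0.1741).
r_{12} = q_1·a_2 = 4.8742.
u_2 = a_2 − 4.8742·q_1 = (0.3939, -0.6061, -0.8485).
‖u_2‖ = 1.1146, so q_2 = (0.3534, -0.5437, -0.7612).
r_{13} = q_1·a_3 = -3.3075; r_{23} = q_2·a_3 = -2.5827.
u_3 = a_3 + 3.3075·q_1 + 2.5827·q_2 = (-0.3902, 0.2927, -0.3902).
‖u_3‖ = 0.6247, so q_3 = (-0.6247, 0.4685, -0.6247).

Q = [[-0.6963, 0.3534, -0.6247], [-0.6963, -0.5437, 0.4685], [0.1741, -0.7612, -0.6247]], R = [[5.7446, 4.8742, -3.3075], [0.0000, 1.1146, -2.5827], [0.0000, 0.0000, 0.6247]]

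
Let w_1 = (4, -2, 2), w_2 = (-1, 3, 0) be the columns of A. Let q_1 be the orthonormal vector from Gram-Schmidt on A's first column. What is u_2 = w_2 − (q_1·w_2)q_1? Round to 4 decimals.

w_1 = (4, -2, 2); ‖w_1‖ = 4.8990, so q_1 = (0.8165, -0.4082, 0.4082).
q_1·w_2 = 0.8165·(-1) + (-0.4082)·3 + 0.4082·0 = -2.0412.
u_2 = w_2 + 2.0412·q_1 = (0.6667, 2.1667, 0.8333).

u_2 = (0.6667, 2.1667, 0.8333)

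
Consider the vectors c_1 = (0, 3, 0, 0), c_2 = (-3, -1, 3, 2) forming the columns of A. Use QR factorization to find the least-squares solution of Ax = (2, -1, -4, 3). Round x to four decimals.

e_1 = c_1/‖c_1‖ = (0, 3, 0, 0)/3.0000 = (0.0000, 1.0000, 0.0000, 0.0000).
r_{12} = e_1·c_2 = -1.0000.
u_2 = c_2 + 1.0000·e_1 = (-3.0000, 0.0000, 3.0000, 2.0000).
‖u_2‖ = 4.6904, so e_2 = (-0.6396, 0.0000, 0.6396, 0.4264).
Qᵀb = (-1.0000, -2.5584).
Back-substitute: x_2 = -2.5584/4.6904 = -0.5455.
x_1 = (-1.0000 + 1.0000·(-0.5455))/3.0000 = -0.5152.

x = (-0.5152, -0.5455)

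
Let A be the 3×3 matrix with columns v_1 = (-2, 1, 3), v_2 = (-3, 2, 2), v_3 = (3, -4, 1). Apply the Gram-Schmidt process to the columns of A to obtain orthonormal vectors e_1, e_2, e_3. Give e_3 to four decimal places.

e_3 = (-0.6172, -0.7715, -0.1543)

v_1 = (-2, 1, 3); ‖v_1‖ = 3.7417, so e_1 = (-0.5345, 0.2673, 0.8018).
e_1·v_2 = (-0.5345)·(-3) + 0.2673·2 + 0.8018·2 = 3.7417.
u_2 = v_2 − 3.7417·e_1 = (-1.0000, 1.0000, -1.0000).
‖u_2‖ = 1.7321, so e_2 = (-0.5774, 0.5774, -0.5774).
e_1·v_3 = (-0.5345)·3 + 0.2673·(-4) + 0.8018·1 = -1.8708; e_2·v_3 = (-0.5774)·3 + 0.5774·(-4) + (-0.5774)·1 = -4.6188.
u_3 = v_3 + 1.8708·e_1 + 4.6188·e_2 = (-0.6667, -0.8333, -0.1667).
‖u_3‖ = 1.0801, so e_3 = (-0.6172, -0.7715, -0.1543).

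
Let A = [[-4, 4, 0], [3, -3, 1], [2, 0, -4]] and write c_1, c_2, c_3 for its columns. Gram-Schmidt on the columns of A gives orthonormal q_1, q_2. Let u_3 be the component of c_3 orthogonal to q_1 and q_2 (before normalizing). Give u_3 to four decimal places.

q_1 = c_1/‖c_1‖ = (-4, 3, 2)/5.3852 = (-0.7428, 0.5571, 0.3714).
r_{12} = q_1·c_2 = -4.6424.
u_2 = c_2 + 4.6424·q_1 = (0.5517, -0.4138, 1.7241).
‖u_2‖ = 1.8570, so q_2 = (0.2971, -0.2228, 0.9285).
r_{13} = q_1·c_3 = -0.9285; r_{23} = q_2·c_3 = -3.9367.
u_3 = c_3 + 0.9285·q_1 + 3.9367·q_2 = (0.4800, 0.6400, 0.0000).

u_3 = (0.4800, 0.6400, 0.0000)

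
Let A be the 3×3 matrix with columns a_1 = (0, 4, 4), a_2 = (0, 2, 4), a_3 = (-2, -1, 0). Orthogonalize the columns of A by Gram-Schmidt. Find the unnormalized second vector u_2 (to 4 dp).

q_1 = a_1/‖a_1‖ = (0, 4, 4)/5.6569 = (0.0000, 0.7071, 0.7071).
r_{12} = q_1·a_2 = 4.2426.
u_2 = a_2 − 4.2426·q_1 = (0.0000, -1.0000, 1.0000).

u_2 = (0.0000, -1.0000, 1.0000)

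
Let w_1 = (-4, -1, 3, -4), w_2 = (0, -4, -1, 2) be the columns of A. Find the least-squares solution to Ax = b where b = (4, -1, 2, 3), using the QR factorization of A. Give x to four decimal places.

w_1 = (-4, -1, 3, -4); ‖w_1‖ = 6.4807, so e_1 = (-0.6172, -0.1543, 0.4629, -0.6172).
e_1·w_2 = (-0.6172)·0 + (-0.1543)·(-4) + 0.4629·(-1) + (-0.6172)·2 = -1.0801.
u_2 = w_2 + 1.0801·e_1 = (-0.6667, -4.1667, -0.5000, 1.3333).
‖u_2‖ = 4.4535, so e_2 = (-0.1497, -0.9356, -0.1123, 0.2994).
Qᵀb = (-3.2404, 1.0104).
Back-substitute: x_2 = 1.0104/4.4535 = 0.2269.
x_1 = (-3.2404 + 1.0801·0.2269)/6.4807 = -0.4622.

x = (-0.4622, 0.2269)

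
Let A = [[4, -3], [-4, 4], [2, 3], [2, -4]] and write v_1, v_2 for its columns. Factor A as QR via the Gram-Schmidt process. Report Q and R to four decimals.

Q = [[0.6325, 0.0000], [-0.6325, 0.1907], [0.3162, 0.8581], [0.3162, -0.4767]], R = [[6.3246, -4.7434], [0.0000, 5.2440]]

v_1 = (4, -4, 2, 2); ‖v_1‖ = 6.3246, so q_1 = (0.6325, -0.6325, 0.3162, 0.3162).
q_1·v_2 = 0.6325·(-3) + (-0.6325)·4 + 0.3162·3 + 0.3162·(-4) = -4.7434.
u_2 = v_2 + 4.7434·q_1 = (0.0000, 1.0000, 4.5000, -2.5000).
‖u_2‖ = 5.2440, so q_2 = (0.0000, 0.1907, 0.8581, -0.4767).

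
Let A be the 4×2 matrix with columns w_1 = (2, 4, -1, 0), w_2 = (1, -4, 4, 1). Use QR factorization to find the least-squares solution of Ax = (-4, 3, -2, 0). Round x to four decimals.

w_1 = (2, 4, -1, 0); ‖w_1‖ = 4.5826, so q_1 = (0.4364, 0.8729, -0.2182, 0.0000).
q_1·w_2 = 0.4364·1 + 0.8729·(-4) + (-0.2182)·4 + 0.0000·1 = -3.9279.
u_2 = w_2 + 3.9279·q_1 = (2.7143, -0.5714, 3.1429, 1.0000).
‖u_2‖ = 4.3095, so q_2 = (0.6298, -0.1326, 0.7293, 0.2320).
Qᵀb = (1.3093, -4.3758).
Back-substitute: x_2 = -4.3758/4.3095 = -1.0154.
x_1 = (1.3093 + 3.9279·(-1.0154))/4.5826 = -0.5846.

x = (-0.5846, -1.0154)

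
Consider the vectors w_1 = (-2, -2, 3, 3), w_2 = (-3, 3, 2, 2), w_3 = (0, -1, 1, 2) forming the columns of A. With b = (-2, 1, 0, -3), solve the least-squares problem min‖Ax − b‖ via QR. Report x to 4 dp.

x = (1.0000, 0.0000, -3.0000)

w_1 = (-2, -2, 3, 3); ‖w_1‖ = 5.0990, so e_1 = (-0.3922, -0.3922, 0.5883, 0.5883).
e_1·w_2 = (-0.3922)·(-3) + (-0.3922)·3 + 0.5883·2 + 0.5883·2 = 2.3534.
u_2 = w_2 − 2.3534·e_1 = (-2.0769, 3.9231, 0.6154, 0.6154).
‖u_2‖ = 4.5234, so e_2 = (-0.4591, 0.8673, 0.1360, 0.1360).
e_1·w_3 = (-0.3922)·0 + (-0.3922)·(-1) + 0.5883·1 + 0.5883·2 = 2.1573; e_2·w_3 = (-0.4591)·0 + 0.8673·(-1) + 0.1360·1 + 0.1360·2 = -0.4591.
u_3 = w_3 − 2.1573·e_1 + 0.4591·e_2 = (0.6353, 0.2444, -0.2068, 0.7932).
‖u_3‖ = 1.0655, so e_3 = (0.5963, 0.2293, -0.1941, 0.7445).
Qᵀb = (-1.3728, 1.3774, -3.1966).
Back-substitute: x_3 = -3.1966/1.0655 = -3.0000.
x_2 = (1.3774 + 0.4591·(-3.0000))/4.5234 = 0.0000.
x_1 = (-1.3728 − 2.3534·0.0000 − 2.1573·(-3.0000))/5.0990 = 1.0000.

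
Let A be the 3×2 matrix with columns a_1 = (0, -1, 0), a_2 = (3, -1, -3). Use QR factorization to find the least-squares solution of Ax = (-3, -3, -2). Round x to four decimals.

x = (3.1667, -0.1667)

a_1 = (0, -1, 0); ‖a_1‖ = 1.0000, so q_1 = (0.0000, -1.0000, 0.0000).
q_1·a_2 = 0.0000·3 + (-1.0000)·(-1) + 0.0000·(-3) = 1.0000.
u_2 = a_2 − 1.0000·q_1 = (3.0000, 0.0000, -3.0000).
‖u_2‖ = 4.2426, so q_2 = (0.7071, 0.0000, -0.7071).
Qᵀb = (3.0000, -0.7071).
Back-substitute: x_2 = -0.7071/4.2426 = -0.1667.
x_1 = (3.0000 − 1.0000·(-0.1667))/1.0000 = 3.1667.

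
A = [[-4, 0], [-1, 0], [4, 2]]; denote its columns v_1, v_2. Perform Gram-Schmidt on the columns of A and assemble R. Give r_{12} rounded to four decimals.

r_{12} = 1.3926

v_1 = (-4, -1, 4); ‖v_1‖ = 5.7446, so q_1 = (-0.6963, -0.1741, 0.6963).
r_{12} = q_1·v_2 = 1.3926.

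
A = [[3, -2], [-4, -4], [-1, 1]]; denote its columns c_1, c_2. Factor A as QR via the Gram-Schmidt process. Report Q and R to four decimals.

q_1 = c_1/‖c_1‖ = (3, -4, -1)/5.0990 = (0.5883, -0.7845, -0.1961).
r_{12} = q_1·c_2 = 1.7650.
u_2 = c_2 − 1.7650·q_1 = (-3.0385, -2.6154, 1.3462).
‖u_2‖ = 4.2290, so q_2 = (-0.7185, -0.6184, 0.3183).

Q = [[0.5883, -0.7185], [-0.7845, -0.6184], [-0.1961, 0.3183]], R = [[5.0990, 1.7650], [0.0000, 4.2290]]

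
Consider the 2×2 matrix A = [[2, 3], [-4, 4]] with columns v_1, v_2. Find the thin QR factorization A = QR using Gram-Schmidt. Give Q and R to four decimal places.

v_1 = (2, -4); ‖v_1‖ = 4.4721, so q_1 = (0.4472, -0.8944).
q_1·v_2 = 0.4472·3 + (-0.8944)·4 = -2.2361.
u_2 = v_2 + 2.2361·q_1 = (4.0000, 2.0000).
‖u_2‖ = 4.4721, so q_2 = (0.8944, 0.4472).

Q = [[0.4472, 0.8944], [-0.8944, 0.4472]], R = [[4.4721, -2.2361], [0.0000, 4.4721]]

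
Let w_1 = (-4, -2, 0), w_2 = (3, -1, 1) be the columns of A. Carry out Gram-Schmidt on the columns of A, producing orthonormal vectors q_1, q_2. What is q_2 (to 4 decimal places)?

q_2 = (0.4082, -0.8165, 0.4082)

w_1 = (-4, -2, 0); ‖w_1‖ = 4.4721, so q_1 = (-0.8944, -0.4472, 0.0000).
q_1·w_2 = (-0.8944)·3 + (-0.4472)·(-1) + 0.0000·1 = -2.2361.
u_2 = w_2 + 2.2361·q_1 = (1.0000, -2.0000, 1.0000).
‖u_2‖ = 2.4495, so q_2 = (0.4082, -0.8165, 0.4082).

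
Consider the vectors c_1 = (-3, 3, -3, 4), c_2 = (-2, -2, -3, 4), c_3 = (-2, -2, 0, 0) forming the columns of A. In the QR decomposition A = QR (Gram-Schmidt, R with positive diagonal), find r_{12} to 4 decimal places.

e_1 = c_1/‖c_1‖ = (-3, 3, -3, 4)/6.5574 = (-0.4575, 0.4575, -0.4575, 0.6100).
r_{12} = e_1·c_2 = 3.8125.

r_{12} = 3.8125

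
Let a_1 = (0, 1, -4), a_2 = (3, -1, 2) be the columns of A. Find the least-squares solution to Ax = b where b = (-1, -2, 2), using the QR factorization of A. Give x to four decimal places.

a_1 = (0, 1, -4); ‖a_1‖ = 4.1231, so q_1 = (0.0000, 0.2425, -0.9701).
q_1·a_2 = 0.0000·3 + 0.2425·(-1) + (-0.9701)·2 = -2.1828.
u_2 = a_2 + 2.1828·q_1 = (3.0000, -0.4706, -0.1176).
‖u_2‖ = 3.0390, so q_2 = (0.9872, -0.1549, -0.0387).
Qᵀb = (-2.4254, -0.7549).
Back-substitute: x_2 = -0.7549/3.0390 = -0.2484.
x_1 = (-2.4254 + 2.1828·(-0.2484))/4.1231 = -0.7197.

x = (-0.7197, -0.2484)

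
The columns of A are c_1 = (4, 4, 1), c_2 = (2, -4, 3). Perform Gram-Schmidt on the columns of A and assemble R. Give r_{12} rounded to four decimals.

c_1 = (4, 4, 1); ‖c_1‖ = 5.7446, so q_1 = (0.6963, 0.6963, 0.1741).
r_{12} = q_1·c_2 = -0.8704.

r_{12} = -0.8704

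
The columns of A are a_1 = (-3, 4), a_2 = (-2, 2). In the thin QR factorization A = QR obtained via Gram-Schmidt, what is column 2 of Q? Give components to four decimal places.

a_1 = (-3, 4); ‖a_1‖ = 5.0000, so e_1 = (-0.6000, 0.8000).
e_1·a_2 = (-0.6000)·(-2) + 0.8000·2 = 2.8000.
u_2 = a_2 − 2.8000·e_1 = (-0.3200, -0.2400).
‖u_2‖ = 0.4000, so e_2 = (-0.8000, -0.6000).

e_2 = (-0.8000, -0.6000)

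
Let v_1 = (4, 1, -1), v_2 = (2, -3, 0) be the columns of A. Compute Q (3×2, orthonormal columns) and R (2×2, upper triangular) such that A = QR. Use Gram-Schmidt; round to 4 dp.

Q = [[0.9428, 0.2609], [0.2357, -0.9619], [-0.2357, 0.0815]], R = [[4.2426, 1.1785], [0.0000, 3.4075]]

q_1 = v_1/‖v_1‖ = (4, 1, -1)/4.2426 = (0.9428, 0.2357, -0.2357).
r_{12} = q_1·v_2 = 1.1785.
u_2 = v_2 − 1.1785·q_1 = (0.8889, -3.2778, 0.2778).
‖u_2‖ = 3.4075, so q_2 = (0.2609, -0.9619, 0.0815).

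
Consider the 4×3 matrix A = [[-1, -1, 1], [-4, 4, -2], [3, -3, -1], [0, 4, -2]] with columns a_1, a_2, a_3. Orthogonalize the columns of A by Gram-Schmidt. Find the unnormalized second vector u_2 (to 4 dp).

u_2 = (-1.9231, 0.3077, -0.2308, 4.0000)

a_1 = (-1, -4, 3, 0); ‖a_1‖ = 5.0990, so q_1 = (-0.1961, -0.7845, 0.5883, 0.0000).
q_1·a_2 = (-0.1961)·(-1) + (-0.7845)·4 + 0.5883·(-3) + 0.0000·4 = -4.7068.
u_2 = a_2 + 4.7068·q_1 = (-1.9231, 0.3077, -0.2308, 4.0000).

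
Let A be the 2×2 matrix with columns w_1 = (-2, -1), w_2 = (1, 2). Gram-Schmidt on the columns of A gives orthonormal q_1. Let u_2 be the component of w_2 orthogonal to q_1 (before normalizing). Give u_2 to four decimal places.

u_2 = (-0.6000, 1.2000)

q_1 = w_1/‖w_1‖ = (-2, -1)/2.2361 = (-0.8944, -0.4472).
r_{12} = q_1·w_2 = -1.7889.
u_2 = w_2 + 1.7889·q_1 = (-0.6000, 1.2000).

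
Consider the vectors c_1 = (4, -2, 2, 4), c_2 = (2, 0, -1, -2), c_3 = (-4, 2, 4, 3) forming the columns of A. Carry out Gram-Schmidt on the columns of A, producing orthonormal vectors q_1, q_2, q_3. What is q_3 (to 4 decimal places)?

c_1 = (4, -2, 2, 4); ‖c_1‖ = 6.3246, so q_1 = (0.6325, -0.3162, 0.3162, 0.6325).
q_1·c_2 = 0.6325·2 + (-0.3162)·0 + 0.3162·(-1) + 0.6325·(-2) = -0.3162.
u_2 = c_2 + 0.3162·q_1 = (2.2000, -0.1000, -0.9000, -1.8000).
‖u_2‖ = 2.9833, so q_2 = (0.7374, -0.0335, -0.3017, -0.6034).
q_1·c_3 = 0.6325·(-4) + (-0.3162)·2 + 0.3162·4 + 0.6325·3 = 0.0000; q_2·c_3 = 0.7374·(-4) + (-0.0335)·2 + (-0.3017)·4 + (-0.6034)·3 = -6.0336.
u_3 = c_3 + 0.0000·q_1 + 6.0336·q_2 = (0.4494, 1.7978, 2.1798, -0.6404).
‖u_3‖ = 2.9318, so q_3 = (0.1533, 0.6132, 0.7435, -0.2184).

q_3 = (0.1533, 0.6132, 0.7435, -0.2184)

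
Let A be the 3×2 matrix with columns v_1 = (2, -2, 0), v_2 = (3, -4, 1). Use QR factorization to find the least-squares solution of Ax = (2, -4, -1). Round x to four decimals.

v_1 = (2, -2, 0); ‖v_1‖ = 2.8284, so q_1 = (0.7071, -0.7071, 0.0000).
q_1·v_2 = 0.7071·3 + (-0.7071)·(-4) + 0.0000·1 = 4.9497.
u_2 = v_2 − 4.9497·q_1 = (-0.5000, -0.5000, 1.0000).
‖u_2‖ = 1.2247, so q_2 = (-0.4082, -0.4082, 0.8165).
Qᵀb = (4.2426, 0.0000).
Back-substitute: x_2 = 0.0000/1.2247 = 0.0000.
x_1 = (4.2426 − 4.9497·0.0000)/2.8284 = 1.5000.

x = (1.5000, 0.0000)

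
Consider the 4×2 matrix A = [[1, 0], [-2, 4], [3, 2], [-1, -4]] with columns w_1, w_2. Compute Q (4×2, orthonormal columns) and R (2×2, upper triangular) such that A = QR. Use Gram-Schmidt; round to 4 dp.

e_1 = w_1/‖w_1‖ = (1, -2, 3, -1)/3.8730 = (0.2582, -0.5164, 0.7746, -0.2582).
r_{12} = e_1·w_2 = 0.5164.
u_2 = w_2 − 0.5164·e_1 = (-0.1333, 4.2667, 1.6000, -3.8667).
‖u_2‖ = 5.9777, so e_2 = (-0.0223, 0.7138, 0.2677, -0.6468).

Q = [[0.2582, -0.0223], [-0.5164, 0.7138], [0.7746, 0.2677], [-0.2582, -0.6468]], R = [[3.8730, 0.5164], [0.0000, 5.9777]]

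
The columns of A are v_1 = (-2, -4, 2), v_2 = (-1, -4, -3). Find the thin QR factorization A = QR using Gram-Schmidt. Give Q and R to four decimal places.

v_1 = (-2, -4, 2); ‖v_1‖ = 4.8990, so q_1 = (-0.4082, -0.8165, 0.4082).
q_1·v_2 = (-0.4082)·(-1) + (-0.8165)·(-4) + 0.4082·(-3) = 2.4495.
u_2 = v_2 − 2.4495·q_1 = (0.0000, -2.0000, -4.0000).
‖u_2‖ = 4.4721, so q_2 = (0.0000, -0.4472, -0.8944).

Q = [[-0.4082, 0.0000], [-0.8165, -0.4472], [0.4082, -0.8944]], R = [[4.8990, 2.4495], [0.0000, 4.4721]]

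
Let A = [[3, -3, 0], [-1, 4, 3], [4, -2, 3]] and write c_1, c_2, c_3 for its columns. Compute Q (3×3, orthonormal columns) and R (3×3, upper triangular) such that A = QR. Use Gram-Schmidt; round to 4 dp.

c_1 = (3, -1, 4); ‖c_1‖ = 5.0990, so q_1 = (0.5883, -0.1961, 0.7845).
q_1·c_2 = 0.5883·(-3) + (-0.1961)·4 + 0.7845·(-2) = -4.1184.
u_2 = c_2 + 4.1184·q_1 = (-0.5769, 3.1923, 1.2308).
‖u_2‖ = 3.4696, so q_2 = (-0.1663, 0.9201, 0.3547).
q_1·c_3 = 0.5883·0 + (-0.1961)·3 + 0.7845·3 = 1.7650; q_2·c_3 = (-0.1663)·0 + 0.9201·3 + 0.3547·3 = 3.8244.
u_3 = c_3 − 1.7650·q_1 − 3.8244·q_2 = (-0.4026, -0.1725, 0.2588).
‖u_3‖ = 0.5087, so q_3 = (-0.7913, -0.3391, 0.5087).

Q = [[0.5883, -0.1663, -0.7913], [-0.1961, 0.9201, -0.3391], [0.7845, 0.3547, 0.5087]], R = [[5.0990, -4.1184, 1.7650], [0.0000, 3.4696, 3.8244], [0.0000, 0.0000, 0.5087]]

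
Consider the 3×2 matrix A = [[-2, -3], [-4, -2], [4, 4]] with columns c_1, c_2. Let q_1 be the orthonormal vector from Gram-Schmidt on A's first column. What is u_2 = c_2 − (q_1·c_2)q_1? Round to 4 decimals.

u_2 = (-1.3333, 1.3333, 0.6667)

q_1 = c_1/‖c_1‖ = (-2, -4, 4)/6.0000 = (-0.3333, -0.6667, 0.6667).
r_{12} = q_1·c_2 = 5.0000.
u_2 = c_2 − 5.0000·q_1 = (-1.3333, 1.3333, 0.6667).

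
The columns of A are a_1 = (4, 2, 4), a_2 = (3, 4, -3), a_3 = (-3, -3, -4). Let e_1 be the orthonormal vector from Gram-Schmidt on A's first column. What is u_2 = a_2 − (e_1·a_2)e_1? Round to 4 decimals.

a_1 = (4, 2, 4); ‖a_1‖ = 6.0000, so e_1 = (0.6667, 0.3333, 0.6667).
e_1·a_2 = 0.6667·3 + 0.3333·4 + 0.6667·(-3) = 1.3333.
u_2 = a_2 − 1.3333·e_1 = (2.1111, 3.5556, -3.8889).

u_2 = (2.1111, 3.5556, -3.8889)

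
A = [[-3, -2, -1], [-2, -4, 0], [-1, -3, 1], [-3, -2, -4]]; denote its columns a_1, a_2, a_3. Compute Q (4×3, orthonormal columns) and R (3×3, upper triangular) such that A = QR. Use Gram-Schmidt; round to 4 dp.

Q = [[-0.6255, 0.3162, 0.7132], [-0.4170, -0.6325, -0.0853], [-0.2085, -0.6325, 0.0975], [-0.6255, 0.3162, -0.6888]], R = [[4.7958, 4.7958, 2.9192], [0.0000, 3.1623, -2.2136], [0.0000, 0.0000, 2.1397]]

e_1 = a_1/‖a_1‖ = (-3, -2, -1, -3)/4.7958 = (-0.6255, -0.4170, -0.2085, -0.6255).
r_{12} = e_1·a_2 = 4.7958.
u_2 = a_2 − 4.7958·e_1 = (1.0000, -2.0000, -2.0000, 1.0000).
‖u_2‖ = 3.1623, so e_2 = (0.3162, -0.6325, -0.6325, 0.3162).
r_{13} = e_1·a_3 = 2.9192; r_{23} = e_2·a_3 = -2.2136.
u_3 = a_3 − 2.9192·e_1 + 2.2136·e_2 = (1.5261, -0.1826, 0.2087, -1.4739).
‖u_3‖ = 2.1397, so e_3 = (0.7132, -0.0853, 0.0975, -0.6888).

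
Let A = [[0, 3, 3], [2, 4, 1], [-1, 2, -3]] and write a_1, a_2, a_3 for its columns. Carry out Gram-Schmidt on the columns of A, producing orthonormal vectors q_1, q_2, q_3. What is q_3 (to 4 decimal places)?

q_3 = (0.7663, -0.2873, -0.5747)

a_1 = (0, 2, -1); ‖a_1‖ = 2.2361, so q_1 = (0.0000, 0.8944, -0.4472).
q_1·a_2 = 0.0000·3 + 0.8944·4 + (-0.4472)·2 = 2.6833.
u_2 = a_2 − 2.6833·q_1 = (3.0000, 1.6000, 3.2000).
‖u_2‖ = 4.6690, so q_2 = (0.6425, 0.3427, 0.6854).
q_1·a_3 = 0.0000·3 + 0.8944·1 + (-0.4472)·(-3) = 2.2361; q_2·a_3 = 0.6425·3 + 0.3427·1 + 0.6854·(-3) = 0.2142.
u_3 = a_3 − 2.2361·q_1 − 0.2142·q_2 = (2.8624, -1.0734, -2.1468).
‖u_3‖ = 3.7355, so q_3 = (0.7663, -0.2873, -0.5747).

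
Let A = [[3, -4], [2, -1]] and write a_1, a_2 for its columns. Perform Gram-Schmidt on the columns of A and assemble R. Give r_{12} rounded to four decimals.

q_1 = a_1/‖a_1‖ = (3, 2)/3.6056 = (0.8321, 0.5547).
r_{12} = q_1·a_2 = -3.8829.

r_{12} = -3.8829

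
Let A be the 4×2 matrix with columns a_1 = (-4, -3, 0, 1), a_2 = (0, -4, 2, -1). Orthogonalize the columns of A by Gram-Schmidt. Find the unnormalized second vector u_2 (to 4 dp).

u_2 = (1.6923, -2.7308, 2.0000, -1.4231)

a_1 = (-4, -3, 0, 1); ‖a_1‖ = 5.0990, so q_1 = (-0.7845, -0.5883, 0.0000, 0.1961).
q_1·a_2 = (-0.7845)·0 + (-0.5883)·(-4) + 0.0000·2 + 0.1961·(-1) = 2.1573.
u_2 = a_2 − 2.1573·q_1 = (1.6923, -2.7308, 2.0000, -1.4231).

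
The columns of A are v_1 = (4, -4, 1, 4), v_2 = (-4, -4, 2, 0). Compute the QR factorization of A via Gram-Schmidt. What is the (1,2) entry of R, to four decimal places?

r_{12} = 0.2857

q_1 = v_1/‖v_1‖ = (4, -4, 1, 4)/7.0000 = (0.5714, -0.5714, 0.1429, 0.5714).
r_{12} = q_1·v_2 = 0.2857.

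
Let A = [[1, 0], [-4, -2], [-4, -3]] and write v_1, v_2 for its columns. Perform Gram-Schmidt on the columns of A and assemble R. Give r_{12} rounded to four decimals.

v_1 = (1, -4, -4); ‖v_1‖ = 5.7446, so q_1 = (0.1741, -0.6963, -0.6963).
r_{12} = q_1·v_2 = 3.4816.

r_{12} = 3.4816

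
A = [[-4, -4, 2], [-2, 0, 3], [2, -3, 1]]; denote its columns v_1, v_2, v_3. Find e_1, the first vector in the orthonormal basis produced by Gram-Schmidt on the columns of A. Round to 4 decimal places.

v_1 = (-4, -2, 2); ‖v_1‖ = 4.8990, so e_1 = (-0.8165, -0.4082, 0.4082).

e_1 = (-0.8165, -0.4082, 0.4082)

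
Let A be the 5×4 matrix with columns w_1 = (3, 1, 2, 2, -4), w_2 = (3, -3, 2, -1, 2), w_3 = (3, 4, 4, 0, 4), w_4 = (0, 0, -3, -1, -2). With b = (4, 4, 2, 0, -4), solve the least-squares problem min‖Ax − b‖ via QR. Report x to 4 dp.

x = (0.9655, -0.1322, 0.6349, 0.9648)

w_1 = (3, 1, 2, 2, -4); ‖w_1‖ = 5.8310, so e_1 = (0.5145, 0.1715, 0.3430, 0.3430, -0.6860).
e_1·w_2 = 0.5145·3 + 0.1715·(-3) + 0.3430·2 + 0.3430·(-1) + (-0.6860)·2 = 0.0000.
u_2 = w_2 + 0.0000·e_1 = (3.0000, -3.0000, 2.0000, -1.0000, 2.0000).
‖u_2‖ = 5.1962, so e_2 = (0.5774, -0.5774, 0.3849, -0.1925, 0.3849).
e_1·w_3 = 0.5145·3 + 0.1715·4 + 0.3430·4 + 0.3430·0 + (-0.6860)·4 = 0.8575; e_2·w_3 = 0.5774·3 + (-0.5774)·4 + 0.3849·4 + (-0.1925)·0 + 0.3849·4 = 2.5019.
u_3 = w_3 − 0.8575·e_1 − 2.5019·e_2 = (1.1144, 5.2974, 2.7429, 0.1874, 3.6253).
‖u_3‖ = 7.0715, so e_3 = (0.1576, 0.7491, 0.3879, 0.0265, 0.5127).
e_1·w_4 = 0.5145·0 + 0.1715·0 + 0.3430·(-3) + 0.3430·(-1) + (-0.6860)·(-2) = 0.0000; e_2·w_4 = 0.5774·0 + (-0.5774)·0 + 0.3849·(-3) + (-0.1925)·(-1) + 0.3849·(-2) = -1.7321; e_3·w_4 = 0.1576·0 + 0.7491·0 + 0.3879·(-3) + 0.0265·(-1) + 0.5127·(-2) = -2.2155.
u_4 = w_4 + 0.0000·e_1 + 1.7321·e_2 + 2.2155·e_3 = (1.3491, 0.6597, -1.4740, -1.2746, -0.1975).
‖u_4‖ = 2.4681, so e_4 = (0.5466, 0.2673, -0.5972, -0.5164, -0.0800).
Qᵀb = (6.1739, -0.7698, 2.3520, 2.3813).
Back-substitute: x_4 = 2.3813/2.4681 = 0.9648.
x_3 = (2.3520 + 2.2155·0.9648)/7.0715 = 0.6349.
x_2 = (-0.7698 − 2.5019·0.6349 + 1.7321·0.9648)/5.1962 = -0.1322.
x_1 = (6.1739 + 0.0000·(-0.1322) − 0.8575·0.6349 + 0.0000·0.9648)/5.8310 = 0.9655.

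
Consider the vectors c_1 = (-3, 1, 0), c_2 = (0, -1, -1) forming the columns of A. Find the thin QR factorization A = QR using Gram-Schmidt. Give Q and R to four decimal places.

Q = [[-0.9487, -0.2176], [0.3162, -0.6529], [0.0000, -0.7255]], R = [[3.1623, -0.3162], [0.0000, 1.3784]]

c_1 = (-3, 1, 0); ‖c_1‖ = 3.1623, so e_1 = (-0.9487, 0.3162, 0.0000).
e_1·c_2 = (-0.9487)·0 + 0.3162·(-1) + 0.0000·(-1) = -0.3162.
u_2 = c_2 + 0.3162·e_1 = (-0.3000, -0.9000, -1.0000).
‖u_2‖ = 1.3784, so e_2 = (-0.2176, -0.6529, -0.7255).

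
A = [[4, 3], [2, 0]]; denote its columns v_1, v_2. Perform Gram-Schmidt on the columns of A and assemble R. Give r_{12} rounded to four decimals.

e_1 = v_1/‖v_1‖ = (4, 2)/4.4721 = (0.8944, 0.4472).
r_{12} = e_1·v_2 = 2.6833.

r_{12} = 2.6833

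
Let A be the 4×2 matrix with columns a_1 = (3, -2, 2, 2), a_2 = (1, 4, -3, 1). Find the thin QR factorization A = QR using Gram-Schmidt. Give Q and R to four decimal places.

Q = [[0.6547, 0.4751], [-0.4364, 0.6533], [0.4364, -0.4454], [0.4364, 0.3860]], R = [[4.5826, -1.9640], [0.0000, 4.8107]]

a_1 = (3, -2, 2, 2); ‖a_1‖ = 4.5826, so q_1 = (0.6547, -0.4364, 0.4364, 0.4364).
q_1·a_2 = 0.6547·1 + (-0.4364)·4 + 0.4364·(-3) + 0.4364·1 = -1.9640.
u_2 = a_2 + 1.9640·q_1 = (2.2857, 3.1429, -2.1429, 1.8571).
‖u_2‖ = 4.8107, so q_2 = (0.4751, 0.6533, -0.4454, 0.3860).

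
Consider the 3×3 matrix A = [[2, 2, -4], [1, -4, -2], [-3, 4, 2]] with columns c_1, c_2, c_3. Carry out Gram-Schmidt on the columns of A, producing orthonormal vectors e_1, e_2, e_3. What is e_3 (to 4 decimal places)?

e_3 = (-0.4216, -0.7379, -0.5270)

c_1 = (2, 1, -3); ‖c_1‖ = 3.7417, so e_1 = (0.5345, 0.2673, -0.8018).
e_1·c_2 = 0.5345·2 + 0.2673·(-4) + (-0.8018)·4 = -3.2071.
u_2 = c_2 + 3.2071·e_1 = (3.7143, -3.1429, 1.4286).
‖u_2‖ = 5.0709, so e_2 = (0.7325, -0.6198, 0.2817).
e_1·c_3 = 0.5345·(-4) + 0.2673·(-2) + (-0.8018)·2 = -4.2762; e_2·c_3 = 0.7325·(-4) + (-0.6198)·(-2) + 0.2817·2 = -1.1269.
u_3 = c_3 + 4.2762·e_1 + 1.1269·e_2 = (-0.8889, -1.5556, -1.1111).
‖u_3‖ = 2.1082, so e_3 = (-0.4216, -0.7379, -0.5270).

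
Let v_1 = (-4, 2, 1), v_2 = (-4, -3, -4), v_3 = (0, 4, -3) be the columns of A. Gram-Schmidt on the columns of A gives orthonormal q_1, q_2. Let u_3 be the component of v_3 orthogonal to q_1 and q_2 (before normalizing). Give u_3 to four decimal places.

v_1 = (-4, 2, 1); ‖v_1‖ = 4.5826, so q_1 = (-0.8729, 0.4364, 0.2182).
q_1·v_2 = (-0.8729)·(-4) + 0.4364·(-3) + 0.2182·(-4) = 1.3093.
u_2 = v_2 − 1.3093·q_1 = (-2.8571, -3.5714, -4.2857).
‖u_2‖ = 6.2678, so q_2 = (-0.4558, -0.5698, -0.6838).
q_1·v_3 = (-0.8729)·0 + 0.4364·4 + 0.2182·(-3) = 1.0911; q_2·v_3 = (-0.4558)·0 + (-0.5698)·4 + (-0.6838)·(-3) = -0.2279.
u_3 = v_3 − 1.0911·q_1 + 0.2279·q_2 = (0.8485, 3.3939, -3.3939).

u_3 = (0.8485, 3.3939, -3.3939)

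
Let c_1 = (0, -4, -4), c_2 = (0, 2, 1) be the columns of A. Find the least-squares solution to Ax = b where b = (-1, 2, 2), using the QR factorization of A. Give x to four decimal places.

x = (-0.5000, 0.0000)

c_1 = (0, -4, -4); ‖c_1‖ = 5.6569, so e_1 = (0.0000, -0.7071, -0.7071).
e_1·c_2 = 0.0000·0 + (-0.7071)·2 + (-0.7071)·1 = -2.1213.
u_2 = c_2 + 2.1213·e_1 = (0.0000, 0.5000, -0.5000).
‖u_2‖ = 0.7071, so e_2 = (0.0000, 0.7071, -0.7071).
Qᵀb = (-2.8284, 0.0000).
Back-substitute: x_2 = 0.0000/0.7071 = 0.0000.
x_1 = (-2.8284 + 2.1213·0.0000)/5.6569 = -0.5000.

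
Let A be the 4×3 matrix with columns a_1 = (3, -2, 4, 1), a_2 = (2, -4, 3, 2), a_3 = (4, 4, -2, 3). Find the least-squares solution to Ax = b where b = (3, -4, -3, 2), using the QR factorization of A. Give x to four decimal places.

a_1 = (3, -2, 4, 1); ‖a_1‖ = 5.4772, so e_1 = (0.5477, -0.3651, 0.7303, 0.1826).
e_1·a_2 = 0.5477·2 + (-0.3651)·(-4) + 0.7303·3 + 0.1826·2 = 5.1121.
u_2 = a_2 − 5.1121·e_1 = (-0.8000, -2.1333, -0.7333, 1.0667).
‖u_2‖ = 2.6204, so e_2 = (-0.3053, -0.8141, -0.2799, 0.4071).
e_1·a_3 = 0.5477·4 + (-0.3651)·4 + 0.7303·(-2) + 0.1826·3 = -0.1826; e_2·a_3 = (-0.3053)·4 + (-0.8141)·4 + (-0.2799)·(-2) + 0.4071·3 = -2.6968.
u_3 = a_3 + 0.1826·e_1 + 2.6968·e_2 = (3.2767, 1.7379, -2.6214, 4.1311).
‖u_3‖ = 6.1396, so e_3 = (0.5337, 0.2831, -0.4270, 0.6729).
Qᵀb = (1.2780, 3.9943, 3.0955).
Back-substitute: x_3 = 3.0955/6.1396 = 0.5042.
x_2 = (3.9943 + 2.6968·0.5042)/2.6204 = 2.0431.
x_1 = (1.2780 − 5.1121·2.0431 + 0.1826·0.5042)/5.4772 = -1.6568.

x = (-1.6568, 2.0431, 0.5042)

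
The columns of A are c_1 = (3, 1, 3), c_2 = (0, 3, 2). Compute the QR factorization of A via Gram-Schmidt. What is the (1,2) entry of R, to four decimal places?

r_{12} = 2.0647

q_1 = c_1/‖c_1‖ = (3, 1, 3)/4.3589 = (0.6882, 0.2294, 0.6882).
r_{12} = q_1·c_2 = 2.0647.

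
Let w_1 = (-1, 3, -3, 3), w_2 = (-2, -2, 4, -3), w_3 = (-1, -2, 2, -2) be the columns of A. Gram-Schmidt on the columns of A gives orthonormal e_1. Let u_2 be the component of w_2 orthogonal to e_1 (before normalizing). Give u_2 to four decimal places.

u_2 = (-2.8929, 0.6786, 1.3214, -0.3214)

w_1 = (-1, 3, -3, 3); ‖w_1‖ = 5.2915, so e_1 = (-0.1890, 0.5669, -0.5669, 0.5669).
e_1·w_2 = (-0.1890)·(-2) + 0.5669·(-2) + (-0.5669)·4 + 0.5669·(-3) = -4.7246.
u_2 = w_2 + 4.7246·e_1 = (-2.8929, 0.6786, 1.3214, -0.3214).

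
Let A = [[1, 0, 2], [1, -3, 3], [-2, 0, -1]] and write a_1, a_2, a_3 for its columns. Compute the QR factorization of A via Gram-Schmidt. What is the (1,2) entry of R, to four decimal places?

a_1 = (1, 1, -2); ‖a_1‖ = 2.4495, so e_1 = (0.4082, 0.4082, -0.8165).
r_{12} = e_1·a_2 = -1.2247.

r_{12} = -1.2247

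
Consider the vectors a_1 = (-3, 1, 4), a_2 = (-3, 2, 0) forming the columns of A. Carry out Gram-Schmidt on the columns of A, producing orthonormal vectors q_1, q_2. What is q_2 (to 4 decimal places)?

q_2 = (-0.5991, 0.5458, -0.5858)

q_1 = a_1/‖a_1‖ = (-3, 1, 4)/5.0990 = (-0.5883, 0.1961, 0.7845).
r_{12} = q_1·a_2 = 2.1573.
u_2 = a_2 − 2.1573·q_1 = (-1.7308, 1.5769, -1.6923).
‖u_2‖ = 2.8890, so q_2 = (-0.5991, 0.5458, -0.5858).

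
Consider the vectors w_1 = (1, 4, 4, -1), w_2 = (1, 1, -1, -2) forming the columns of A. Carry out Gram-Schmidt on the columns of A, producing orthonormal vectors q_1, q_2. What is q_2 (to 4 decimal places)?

q_2 = (0.3513, 0.2493, -0.5213, -0.7366)

w_1 = (1, 4, 4, -1); ‖w_1‖ = 5.8310, so q_1 = (0.1715, 0.6860, 0.6860, -0.1715).
q_1·w_2 = 0.1715·1 + 0.6860·1 + 0.6860·(-1) + (-0.1715)·(-2) = 0.5145.
u_2 = w_2 − 0.5145·q_1 = (0.9118, 0.6471, -1.3529, -1.9118).
‖u_2‖ = 2.5952, so q_2 = (0.3513, 0.2493, -0.5213, -0.7366).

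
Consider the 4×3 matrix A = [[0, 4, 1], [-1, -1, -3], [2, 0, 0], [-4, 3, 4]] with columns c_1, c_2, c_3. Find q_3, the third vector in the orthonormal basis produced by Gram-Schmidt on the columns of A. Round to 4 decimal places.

q_3 = (-0.4327, -0.8293, 0.1864, 0.3005)

q_1 = c_1/‖c_1‖ = (0, -1, 2, -4)/4.5826 = (0.0000, -0.2182, 0.4364, -0.8729).
r_{12} = q_1·c_2 = -2.4004.
u_2 = c_2 + 2.4004·q_1 = (4.0000, -1.5238, 1.0476, 0.9048).
‖u_2‖ = 4.4987, so q_2 = (0.8892, -0.3387, 0.2329, 0.2011).
r_{13} = q_1·c_3 = -2.8368; r_{23} = q_2·c_3 = 2.7098.
u_3 = c_3 + 2.8368·q_1 − 2.7098·q_2 = (-1.4094, -2.7012, 0.6071, 0.9788).
‖u_3‖ = 3.2572, so q_3 = (-0.4327, -0.8293, 0.1864, 0.3005).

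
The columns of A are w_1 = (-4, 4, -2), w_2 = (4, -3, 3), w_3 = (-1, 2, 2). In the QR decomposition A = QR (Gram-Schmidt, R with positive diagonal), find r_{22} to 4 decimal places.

w_1 = (-4, 4, -2); ‖w_1‖ = 6.0000, so e_1 = (-0.6667, 0.6667, -0.3333).
e_1·w_2 = (-0.6667)·4 + 0.6667·(-3) + (-0.3333)·3 = -5.6667.
u_2 = w_2 + 5.6667·e_1 = (0.2222, 0.7778, 1.1111).
r_{22} = ‖u_2‖ = 1.3744.

r_{22} = 1.3744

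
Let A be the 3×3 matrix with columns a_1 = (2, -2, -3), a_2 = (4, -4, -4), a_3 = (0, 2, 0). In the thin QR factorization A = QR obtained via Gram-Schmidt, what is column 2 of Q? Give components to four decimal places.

e_2 = (0.5145, -0.5145, 0.6860)

e_1 = a_1/‖a_1‖ = (2, -2, -3)/4.1231 = (0.4851, -0.4851, -0.7276).
r_{12} = e_1·a_2 = 6.7910.
u_2 = a_2 − 6.7910·e_1 = (0.7059, -0.7059, 0.9412).
‖u_2‖ = 1.3720, so e_2 = (0.5145, -0.5145, 0.6860).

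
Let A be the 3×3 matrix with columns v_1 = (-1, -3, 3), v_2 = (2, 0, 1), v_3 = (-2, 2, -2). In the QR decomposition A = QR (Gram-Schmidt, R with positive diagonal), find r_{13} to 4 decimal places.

r_{13} = -2.2942

e_1 = v_1/‖v_1‖ = (-1, -3, 3)/4.3589 = (-0.2294, -0.6882, 0.6882).
r_{13} = e_1·v_3 = -2.2942.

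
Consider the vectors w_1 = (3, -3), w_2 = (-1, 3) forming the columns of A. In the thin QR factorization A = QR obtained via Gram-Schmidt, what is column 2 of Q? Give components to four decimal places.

e_2 = (0.7071, 0.7071)

w_1 = (3, -3); ‖w_1‖ = 4.2426, so e_1 = (0.7071, -0.7071).
e_1·w_2 = 0.7071·(-1) + (-0.7071)·3 = -2.8284.
u_2 = w_2 + 2.8284·e_1 = (1.0000, 1.0000).
‖u_2‖ = 1.4142, so e_2 = (0.7071, 0.7071).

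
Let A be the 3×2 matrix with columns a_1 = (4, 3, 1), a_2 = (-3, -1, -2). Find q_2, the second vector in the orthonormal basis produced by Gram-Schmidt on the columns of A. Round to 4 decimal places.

a_1 = (4, 3, 1); ‖a_1‖ = 5.0990, so q_1 = (0.7845, 0.5883, 0.1961).
q_1·a_2 = 0.7845·(-3) + 0.5883·(-1) + 0.1961·(-2) = -3.3340.
u_2 = a_2 + 3.3340·q_1 = (-0.3846, 0.9615, -1.3462).
‖u_2‖ = 1.6984, so q_2 = (-0.2265, 0.5661, -0.7926).

q_2 = (-0.2265, 0.5661, -0.7926)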